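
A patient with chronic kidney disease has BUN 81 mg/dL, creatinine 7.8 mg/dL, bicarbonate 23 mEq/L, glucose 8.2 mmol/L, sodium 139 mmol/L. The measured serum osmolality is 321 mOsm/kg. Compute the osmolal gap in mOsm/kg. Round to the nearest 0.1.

5.9 mOsm/kg

Calculated osmolality = 2·Na + glucose + BUN/2.8
= 2·139 + 8.2 + 81/2.8
= 278 + 8.20 + 28.93
= 315.13 mOsm/kg ≈ 315.1 mOsm/kg
Osmolar gap = measured − calculated = 321 − 315.1 = 5.9 mOsm/kg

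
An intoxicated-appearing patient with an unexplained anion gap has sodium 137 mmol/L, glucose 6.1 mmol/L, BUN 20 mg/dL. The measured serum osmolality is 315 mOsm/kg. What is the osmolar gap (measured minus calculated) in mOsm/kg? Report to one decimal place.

27.8 mOsm/kg

Calculated osmolality = 2·Na + glucose + BUN/2.8
= 2·137 + 6.1 + 20/2.8
= 274 + 6.10 + 7.14
= 287.24 mOsm/kg ≈ 287.2 mOsm/kg
Osmolar gap = measured − calculated = 315 − 287.2 = 27.8 mOsm/kg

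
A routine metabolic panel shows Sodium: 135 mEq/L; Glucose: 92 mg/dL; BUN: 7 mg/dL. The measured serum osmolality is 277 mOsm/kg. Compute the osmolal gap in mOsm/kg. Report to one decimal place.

Calculated osmolality = 2·Na + glucose/18 + BUN/2.8
= 2·135 + 92/18 + 7/2.8
= 270 + 5.11 + 2.50
= 277.61 mOsm/kg ≈ 277.6 mOsm/kg
Osmolar gap = measured − calculated = 277 − 277.6 = -0.6 mOsm/kg

-0.6 mOsm/kg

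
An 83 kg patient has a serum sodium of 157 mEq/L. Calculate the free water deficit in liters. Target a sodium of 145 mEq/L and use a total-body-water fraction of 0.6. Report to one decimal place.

TBW = 0.6 · 83 = 49.8 L
Free water deficit = TBW · (Na/145 − 1)
= 49.8 · (157/145 − 1)
= 49.8 · 0.0828
= 4.12 L

4.1 L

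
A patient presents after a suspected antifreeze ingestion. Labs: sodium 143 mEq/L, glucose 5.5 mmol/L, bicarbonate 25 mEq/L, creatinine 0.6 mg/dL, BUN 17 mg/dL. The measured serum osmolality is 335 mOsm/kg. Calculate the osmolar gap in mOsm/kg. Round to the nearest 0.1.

37.4 mOsm/kg

Calculated osmolality = 2·Na + glucose + BUN/2.8
= 2·143 + 5.5 + 17/2.8
= 286 + 5.50 + 6.07
= 297.57 mOsm/kg ≈ 297.6 mOsm/kg
Osmolar gap = measured − calculated = 335 − 297.6 = 37.4 mOsm/kg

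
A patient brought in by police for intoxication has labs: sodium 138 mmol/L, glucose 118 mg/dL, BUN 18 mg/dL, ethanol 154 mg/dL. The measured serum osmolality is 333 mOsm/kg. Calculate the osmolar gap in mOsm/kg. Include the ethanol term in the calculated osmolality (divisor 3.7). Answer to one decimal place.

2.4 mOsm/kg

Calculated osmolality = 2·Na + glucose/18 + BUN/2.8 + ethanol/3.7
= 2·138 + 118/18 + 18/2.8 + 154/3.7
= 276 + 6.56 + 6.43 + 41.62
= 330.61 mOsm/kg ≈ 330.6 mOsm/kg
Osmolar gap = measured − calculated = 333 − 330.6 = 2.4 mOsm/kg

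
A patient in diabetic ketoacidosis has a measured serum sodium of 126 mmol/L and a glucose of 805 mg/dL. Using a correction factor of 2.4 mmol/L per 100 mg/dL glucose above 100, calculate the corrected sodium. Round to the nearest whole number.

Corrected Na = measured Na + 2.4 · (glucose − 100)/100
= 126 + 2.4 · (805 − 100)/100
= 126 + 16.9
= 142.9 mmol/L

143 mmol/L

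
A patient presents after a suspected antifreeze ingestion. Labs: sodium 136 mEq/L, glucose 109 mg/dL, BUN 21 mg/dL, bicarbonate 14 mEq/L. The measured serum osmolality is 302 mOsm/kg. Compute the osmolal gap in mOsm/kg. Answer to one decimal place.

Calculated osmolality = 2·Na + glucose/18 + BUN/2.8
= 2·136 + 109/18 + 21/2.8
= 272 + 6.06 + 7.50
= 285.56 mOsm/kg ≈ 285.6 mOsm/kg
Osmolar gap = measured − calculated = 302 − 285.6 = 16.4 mOsm/kg

16.4 mOsm/kg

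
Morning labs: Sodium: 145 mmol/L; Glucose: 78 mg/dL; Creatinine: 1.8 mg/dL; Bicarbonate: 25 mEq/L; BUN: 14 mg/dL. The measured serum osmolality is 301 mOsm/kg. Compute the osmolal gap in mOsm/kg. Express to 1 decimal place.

1.7 mOsm/kg

Calculated osmolality = 2·Na + glucose/18 + BUN/2.8
= 2·145 + 78/18 + 14/2.8
= 290 + 4.33 + 5
= 299.33 mOsm/kg ≈ 299.3 mOsm/kg
Osmolar gap = measured − calculated = 301 − 299.3 = 1.7 mOsm/kg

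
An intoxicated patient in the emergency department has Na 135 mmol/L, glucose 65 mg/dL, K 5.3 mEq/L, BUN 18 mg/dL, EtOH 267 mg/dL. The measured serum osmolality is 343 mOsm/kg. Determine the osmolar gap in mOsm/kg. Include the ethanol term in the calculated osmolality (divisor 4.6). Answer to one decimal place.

Calculated osmolality = 2·Na + glucose/18 + BUN/2.8 + ethanol/4.6
= 2·135 + 65/18 + 18/2.8 + 267/4.6
= 270 + 3.61 + 6.43 + 58.04
= 338.08 mOsm/kg ≈ 338.1 mOsm/kg
Osmolar gap = measured − calculated = 343 − 338.1 = 4.9 mOsm/kg

4.9 mOsm/kg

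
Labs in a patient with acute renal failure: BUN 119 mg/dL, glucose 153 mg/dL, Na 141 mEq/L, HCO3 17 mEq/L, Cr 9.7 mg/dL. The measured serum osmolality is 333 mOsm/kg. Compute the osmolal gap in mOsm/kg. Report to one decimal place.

0.0 mOsm/kg

Calculated osmolality = 2·Na + glucose/18 + BUN/2.8
= 2·141 + 153/18 + 119/2.8
= 282 + 8.50 + 42.50
= 333 mOsm/kg ≈ 333.0 mOsm/kg
Osmolar gap = measured − calculated = 333 − 333.0 = 0.0 mOsm/kg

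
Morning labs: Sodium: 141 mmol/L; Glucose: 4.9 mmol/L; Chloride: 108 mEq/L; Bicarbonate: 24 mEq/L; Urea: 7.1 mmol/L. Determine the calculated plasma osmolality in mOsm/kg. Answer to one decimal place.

Calculated osmolality = 2·Na + glucose + urea
= 2·141 + 4.9 + 7.1
= 282 + 4.90 + 7.10
= 294 mOsm/kg

294.0 mOsm/kg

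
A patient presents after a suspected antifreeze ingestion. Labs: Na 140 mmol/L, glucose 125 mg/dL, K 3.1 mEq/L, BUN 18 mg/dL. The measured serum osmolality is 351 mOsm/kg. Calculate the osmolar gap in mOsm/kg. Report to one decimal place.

Calculated osmolality = 2·Na + glucose/18 + BUN/2.8
= 2·140 + 125/18 + 18/2.8
= 280 + 6.94 + 6.43
= 293.37 mOsm/kg ≈ 293.4 mOsm/kg
Osmolar gap = measured − calculated = 351 − 293.4 = 57.6 mOsm/kg

57.6 mOsm/kg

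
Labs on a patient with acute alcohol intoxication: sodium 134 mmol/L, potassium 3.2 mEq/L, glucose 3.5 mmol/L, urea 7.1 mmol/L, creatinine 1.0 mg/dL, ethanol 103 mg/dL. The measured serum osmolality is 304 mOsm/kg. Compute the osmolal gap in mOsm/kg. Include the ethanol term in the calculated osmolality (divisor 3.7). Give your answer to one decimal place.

Calculated osmolality = 2·Na + glucose + urea + ethanol/3.7
= 2·134 + 3.5 + 7.1 + 103/3.7
= 268 + 3.50 + 7.10 + 27.84
= 306.44 mOsm/kg ≈ 306.4 mOsm/kg
Osmolar gap = measured − calculated = 304 − 306.4 = -2.4 mOsm/kg

-2.4 mOsm/kg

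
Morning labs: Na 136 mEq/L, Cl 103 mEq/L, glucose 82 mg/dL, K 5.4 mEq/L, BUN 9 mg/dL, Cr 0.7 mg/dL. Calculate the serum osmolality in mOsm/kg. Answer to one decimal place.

279.8 mOsm/kg

Calculated osmolality = 2·Na + glucose/18 + BUN/2.8
= 2·136 + 82/18 + 9/2.8
= 272 + 4.56 + 3.21
= 279.77 mOsm/kg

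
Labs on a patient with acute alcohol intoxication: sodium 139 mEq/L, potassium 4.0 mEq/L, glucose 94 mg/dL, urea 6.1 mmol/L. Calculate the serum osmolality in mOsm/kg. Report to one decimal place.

289.3 mOsm/kg

Calculated osmolality = 2·Na + glucose/18 + urea
= 2·139 + 94/18 + 6.1
= 278 + 5.22 + 6.10
= 289.32 mOsm/kg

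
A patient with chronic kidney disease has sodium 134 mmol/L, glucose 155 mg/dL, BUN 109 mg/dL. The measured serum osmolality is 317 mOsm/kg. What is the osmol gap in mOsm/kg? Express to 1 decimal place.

Calculated osmolality = 2·Na + glucose/18 + BUN/2.8
= 2·134 + 155/18 + 109/2.8
= 268 + 8.61 + 38.93
= 315.54 mOsm/kg ≈ 315.5 mOsm/kg
Osmolar gap = measured − calculated = 317 − 315.5 = 1.5 mOsm/kg

1.5 mOsm/kg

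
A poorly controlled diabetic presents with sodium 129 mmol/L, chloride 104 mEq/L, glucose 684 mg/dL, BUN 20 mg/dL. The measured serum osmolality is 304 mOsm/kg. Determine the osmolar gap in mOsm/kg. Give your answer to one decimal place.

Calculated osmolality = 2·Na + glucose/18 + BUN/2.8
= 2·129 + 684/18 + 20/2.8
= 258 + 38 + 7.14
= 303.14 mOsm/kg ≈ 303.1 mOsm/kg
Osmolar gap = measured − calculated = 304 − 303.1 = 0.9 mOsm/kg

0.9 mOsm/kg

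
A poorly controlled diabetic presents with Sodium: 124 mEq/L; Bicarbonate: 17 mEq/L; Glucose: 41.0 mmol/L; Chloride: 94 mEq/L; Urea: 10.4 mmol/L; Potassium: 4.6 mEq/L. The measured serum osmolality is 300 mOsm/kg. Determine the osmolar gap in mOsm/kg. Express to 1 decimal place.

0.6 mOsm/kg

Calculated osmolality = 2·Na + glucose + urea
= 2·124 + 41 + 10.4
= 248 + 41 + 10.40
= 299.4 mOsm/kg ≈ 299.4 mOsm/kg
Osmolar gap = measured − calculated = 300 − 299.4 = 0.6 mOsm/kg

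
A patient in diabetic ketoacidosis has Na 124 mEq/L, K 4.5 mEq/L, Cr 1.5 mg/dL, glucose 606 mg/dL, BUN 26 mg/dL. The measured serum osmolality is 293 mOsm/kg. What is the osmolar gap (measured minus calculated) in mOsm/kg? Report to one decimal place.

Calculated osmolality = 2·Na + glucose/18 + BUN/2.8
= 2·124 + 606/18 + 26/2.8
= 248 + 33.67 + 9.29
= 290.96 mOsm/kg ≈ 291.0 mOsm/kg
Osmolar gap = measured − calculated = 293 − 291.0 = 2.0 mOsm/kg

2.0 mOsm/kg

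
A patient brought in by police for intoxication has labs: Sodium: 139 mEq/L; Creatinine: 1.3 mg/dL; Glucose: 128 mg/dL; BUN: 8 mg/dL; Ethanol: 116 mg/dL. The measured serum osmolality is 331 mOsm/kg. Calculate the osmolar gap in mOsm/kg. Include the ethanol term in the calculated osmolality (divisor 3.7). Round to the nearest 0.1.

11.7 mOsm/kg

Calculated osmolality = 2·Na + glucose/18 + BUN/2.8 + ethanol/3.7
= 2·139 + 128/18 + 8/2.8 + 116/3.7
= 278 + 7.11 + 2.86 + 31.35
= 319.32 mOsm/kg ≈ 319.3 mOsm/kg
Osmolar gap = measured − calculated = 331 − 319.3 = 11.7 mOsm/kg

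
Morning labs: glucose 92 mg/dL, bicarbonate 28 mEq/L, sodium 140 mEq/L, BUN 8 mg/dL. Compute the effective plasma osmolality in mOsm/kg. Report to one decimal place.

285.1 mOsm/kg

Effective osmolality excludes urea (freely permeant across cell membranes):
2·Na + glucose/18
= 2·140 + 92/18
= 280 + 5.11
= 285.11 mOsm/kg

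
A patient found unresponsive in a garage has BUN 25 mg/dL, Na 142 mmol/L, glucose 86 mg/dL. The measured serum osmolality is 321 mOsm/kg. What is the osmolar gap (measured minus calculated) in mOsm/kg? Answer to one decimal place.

Calculated osmolality = 2·Na + glucose/18 + BUN/2.8
= 2·142 + 86/18 + 25/2.8
= 284 + 4.78 + 8.93
= 297.71 mOsm/kg ≈ 297.7 mOsm/kg
Osmolar gap = measured − calculated = 321 − 297.7 = 23.3 mOsm/kg

23.3 mOsm/kg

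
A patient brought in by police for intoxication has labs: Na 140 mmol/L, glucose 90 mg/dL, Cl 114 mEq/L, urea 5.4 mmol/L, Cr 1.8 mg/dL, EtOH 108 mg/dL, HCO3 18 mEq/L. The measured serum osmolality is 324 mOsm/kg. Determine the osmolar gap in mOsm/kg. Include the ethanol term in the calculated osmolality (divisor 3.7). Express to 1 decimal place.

4.4 mOsm/kg

Calculated osmolality = 2·Na + glucose/18 + urea + ethanol/3.7
= 2·140 + 90/18 + 5.4 + 108/3.7
= 280 + 5 + 5.40 + 29.19
= 319.59 mOsm/kg ≈ 319.6 mOsm/kg
Osmolar gap = measured − calculated = 324 − 319.6 = 4.4 mOsm/kg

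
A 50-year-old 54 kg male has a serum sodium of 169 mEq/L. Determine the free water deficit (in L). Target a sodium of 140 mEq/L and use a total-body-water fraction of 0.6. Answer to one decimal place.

TBW = 0.6 · 54 = 32.4 L
Free water deficit = TBW · (Na/140 − 1)
= 32.4 · (169/140 − 1)
= 32.4 · 0.2071
= 6.71 L

6.7 L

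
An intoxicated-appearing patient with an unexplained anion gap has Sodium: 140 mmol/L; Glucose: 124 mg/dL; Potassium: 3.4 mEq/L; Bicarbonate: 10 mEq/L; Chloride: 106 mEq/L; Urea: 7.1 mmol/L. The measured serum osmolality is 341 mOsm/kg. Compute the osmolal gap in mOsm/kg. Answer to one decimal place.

47.0 mOsm/kg

Calculated osmolality = 2·Na + glucose/18 + urea
= 2·140 + 124/18 + 7.1
= 280 + 6.89 + 7.10
= 293.99 mOsm/kg ≈ 294.0 mOsm/kg
Osmolar gap = measured − calculated = 341 − 294.0 = 47.0 mOsm/kg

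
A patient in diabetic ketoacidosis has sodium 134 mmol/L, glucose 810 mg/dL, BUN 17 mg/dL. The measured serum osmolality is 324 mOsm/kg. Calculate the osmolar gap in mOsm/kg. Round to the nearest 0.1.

4.9 mOsm/kg

Calculated osmolality = 2·Na + glucose/18 + BUN/2.8
= 2·134 + 810/18 + 17/2.8
= 268 + 45 + 6.07
= 319.07 mOsm/kg ≈ 319.1 mOsm/kg
Osmolar gap = measured − calculated = 324 − 319.1 = 4.9 mOsm/kg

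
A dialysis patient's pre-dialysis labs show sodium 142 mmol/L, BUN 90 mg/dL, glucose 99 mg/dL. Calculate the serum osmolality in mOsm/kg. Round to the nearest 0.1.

321.6 mOsm/kg

Calculated osmolality = 2·Na + glucose/18 + BUN/2.8
= 2·142 + 99/18 + 90/2.8
= 284 + 5.50 + 32.14
= 321.64 mOsm/kg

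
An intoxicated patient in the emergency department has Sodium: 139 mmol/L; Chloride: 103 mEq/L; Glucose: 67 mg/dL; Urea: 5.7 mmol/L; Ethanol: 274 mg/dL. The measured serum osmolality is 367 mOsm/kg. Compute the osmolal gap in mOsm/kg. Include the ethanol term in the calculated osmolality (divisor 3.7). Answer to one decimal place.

Calculated osmolality = 2·Na + glucose/18 + urea + ethanol/3.7
= 2·139 + 67/18 + 5.7 + 274/3.7
= 278 + 3.72 + 5.70 + 74.05
= 361.47 mOsm/kg ≈ 361.5 mOsm/kg
Osmolar gap = measured − calculated = 367 − 361.5 = 5.5 mOsm/kg

5.5 mOsm/kg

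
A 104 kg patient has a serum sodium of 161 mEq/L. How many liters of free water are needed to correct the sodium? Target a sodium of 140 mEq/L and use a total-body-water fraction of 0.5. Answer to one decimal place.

7.8 L

TBW = 0.5 · 104 = 52 L
Free water deficit = TBW · (Na/140 − 1)
= 52 · (161/140 − 1)
= 52 · 0.15
= 7.8 L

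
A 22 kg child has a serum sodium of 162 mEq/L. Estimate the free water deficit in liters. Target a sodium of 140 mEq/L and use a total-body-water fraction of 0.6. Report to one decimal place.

TBW = 0.6 · 22 = 13.2 L
Free water deficit = TBW · (Na/140 − 1)
= 13.2 · (162/140 − 1)
= 13.2 · 0.1571
= 2.07 L

2.1 L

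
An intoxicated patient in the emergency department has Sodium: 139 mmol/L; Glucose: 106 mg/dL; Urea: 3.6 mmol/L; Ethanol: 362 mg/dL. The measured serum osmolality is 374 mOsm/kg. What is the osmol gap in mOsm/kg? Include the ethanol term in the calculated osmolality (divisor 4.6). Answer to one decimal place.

7.8 mOsm/kg

Calculated osmolality = 2·Na + glucose/18 + urea + ethanol/4.6
= 2·139 + 106/18 + 3.6 + 362/4.6
= 278 + 5.89 + 3.60 + 78.70
= 366.19 mOsm/kg ≈ 366.2 mOsm/kg
Osmolar gap = measured − calculated = 374 − 366.2 = 7.8 mOsm/kg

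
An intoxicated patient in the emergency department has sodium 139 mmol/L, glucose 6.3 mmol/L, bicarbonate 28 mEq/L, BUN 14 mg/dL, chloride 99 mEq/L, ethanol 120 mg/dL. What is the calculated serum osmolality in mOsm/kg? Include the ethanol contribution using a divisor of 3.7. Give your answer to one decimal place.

321.7 mOsm/kg

Calculated osmolality = 2·Na + glucose + BUN/2.8 + ethanol/3.7
= 2·139 + 6.3 + 14/2.8 + 120/3.7
= 278 + 6.30 + 5 + 32.43
= 321.73 mOsm/kg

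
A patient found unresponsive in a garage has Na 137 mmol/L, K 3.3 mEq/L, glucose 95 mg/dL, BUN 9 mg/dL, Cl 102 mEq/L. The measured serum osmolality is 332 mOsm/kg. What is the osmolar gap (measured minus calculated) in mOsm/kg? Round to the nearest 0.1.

49.5 mOsm/kg

Calculated osmolality = 2·Na + glucose/18 + BUN/2.8
= 2·137 + 95/18 + 9/2.8
= 274 + 5.28 + 3.21
= 282.49 mOsm/kg ≈ 282.5 mOsm/kg
Osmolar gap = measured − calculated = 332 − 282.5 = 49.5 mOsm/kg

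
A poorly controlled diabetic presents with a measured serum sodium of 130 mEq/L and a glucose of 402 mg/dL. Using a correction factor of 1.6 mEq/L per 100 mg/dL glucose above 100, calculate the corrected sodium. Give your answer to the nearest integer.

135 mEq/L

Corrected Na = measured Na + 1.6 · (glucose − 100)/100
= 130 + 1.6 · (402 − 100)/100
= 130 + 4.8
= 134.8 mEq/L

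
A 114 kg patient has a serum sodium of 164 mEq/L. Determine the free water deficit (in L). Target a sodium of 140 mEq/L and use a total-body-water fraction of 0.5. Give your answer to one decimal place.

TBW = 0.5 · 114 = 57 L
Free water deficit = TBW · (Na/140 − 1)
= 57 · (164/140 − 1)
= 57 · 0.1714
= 9.77 L

9.8 L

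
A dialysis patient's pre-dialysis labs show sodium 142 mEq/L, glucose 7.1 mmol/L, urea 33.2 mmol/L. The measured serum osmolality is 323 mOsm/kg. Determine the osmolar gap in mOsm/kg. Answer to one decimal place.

Calculated osmolality = 2·Na + glucose + urea
= 2·142 + 7.1 + 33.2
= 284 + 7.10 + 33.20
= 324.3 mOsm/kg ≈ 324.3 mOsm/kg
Osmolar gap = measured − calculated = 323 − 324.3 = -1.3 mOsm/kg

-1.3 mOsm/kg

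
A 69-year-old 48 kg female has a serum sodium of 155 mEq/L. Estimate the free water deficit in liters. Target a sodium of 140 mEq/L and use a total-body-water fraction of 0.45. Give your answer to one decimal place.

TBW = 0.45 · 48 = 21.6 L
Free water deficit = TBW · (Na/140 − 1)
= 21.6 · (155/140 − 1)
= 21.6 · 0.1071
= 2.31 L

2.3 L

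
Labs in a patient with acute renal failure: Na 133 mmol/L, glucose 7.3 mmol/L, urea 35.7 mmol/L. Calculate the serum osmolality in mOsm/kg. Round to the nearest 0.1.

Calculated osmolality = 2·Na + glucose + urea
= 2·133 + 7.3 + 35.7
= 266 + 7.30 + 35.70
= 309 mOsm/kg

309.0 mOsm/kg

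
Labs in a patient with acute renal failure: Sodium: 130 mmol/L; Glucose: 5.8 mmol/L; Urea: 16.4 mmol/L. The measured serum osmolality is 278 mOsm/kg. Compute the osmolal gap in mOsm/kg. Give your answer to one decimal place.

Calculated osmolality = 2·Na + glucose + urea
= 2·130 + 5.8 + 16.4
= 260 + 5.80 + 16.40
= 282.2 mOsm/kg ≈ 282.2 mOsm/kg
Osmolar gap = measured − calculated = 278 − 282.2 = -4.2 mOsm/kg

-4.2 mOsm/kg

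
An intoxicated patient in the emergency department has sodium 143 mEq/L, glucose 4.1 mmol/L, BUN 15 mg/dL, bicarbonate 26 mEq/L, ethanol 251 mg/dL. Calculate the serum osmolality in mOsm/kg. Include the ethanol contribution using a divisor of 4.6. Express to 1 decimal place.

350.0 mOsm/kg

Calculated osmolality = 2·Na + glucose + BUN/2.8 + ethanol/4.6
= 2·143 + 4.1 + 15/2.8 + 251/4.6
= 286 + 4.10 + 5.36 + 54.57
= 350.03 mOsm/kg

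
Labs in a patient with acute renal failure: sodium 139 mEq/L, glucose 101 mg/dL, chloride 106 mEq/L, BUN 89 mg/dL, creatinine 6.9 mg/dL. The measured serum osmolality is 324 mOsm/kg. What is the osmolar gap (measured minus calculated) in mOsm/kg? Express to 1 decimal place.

8.6 mOsm/kg

Calculated osmolality = 2·Na + glucose/18 + BUN/2.8
= 2·139 + 101/18 + 89/2.8
= 278 + 5.61 + 31.79
= 315.4 mOsm/kg ≈ 315.4 mOsm/kg
Osmolar gap = measured − calculated = 324 − 315.4 = 8.6 mOsm/kg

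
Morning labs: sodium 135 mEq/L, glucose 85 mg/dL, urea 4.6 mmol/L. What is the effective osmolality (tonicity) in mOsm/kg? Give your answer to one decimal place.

Effective osmolality excludes urea (freely permeant across cell membranes):
2·Na + glucose/18
= 2·135 + 85/18
= 270 + 4.72
= 274.72 mOsm/kg

274.7 mOsm/kg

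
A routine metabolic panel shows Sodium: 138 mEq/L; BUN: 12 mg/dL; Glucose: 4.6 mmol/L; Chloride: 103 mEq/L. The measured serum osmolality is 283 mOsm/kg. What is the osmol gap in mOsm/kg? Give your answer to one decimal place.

Calculated osmolality = 2·Na + glucose + BUN/2.8
= 2·138 + 4.6 + 12/2.8
= 276 + 4.60 + 4.29
= 284.89 mOsm/kg ≈ 284.9 mOsm/kg
Osmolar gap = measured − calculated = 283 − 284.9 = -1.9 mOsm/kg

-1.9 mOsm/kg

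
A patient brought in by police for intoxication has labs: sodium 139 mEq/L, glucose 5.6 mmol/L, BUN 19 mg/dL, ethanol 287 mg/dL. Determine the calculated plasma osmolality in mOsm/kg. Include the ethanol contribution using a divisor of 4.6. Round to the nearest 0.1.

352.8 mOsm/kg

Calculated osmolality = 2·Na + glucose + BUN/2.8 + ethanol/4.6
= 2·139 + 5.6 + 19/2.8 + 287/4.6
= 278 + 5.60 + 6.79 + 62.39
= 352.78 mOsm/kg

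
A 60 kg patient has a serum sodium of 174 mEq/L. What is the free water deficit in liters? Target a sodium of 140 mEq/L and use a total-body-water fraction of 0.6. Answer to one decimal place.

8.7 L

TBW = 0.6 · 60 = 36 L
Free water deficit = TBW · (Na/140 − 1)
= 36 · (174/140 − 1)
= 36 · 0.2429
= 8.74 L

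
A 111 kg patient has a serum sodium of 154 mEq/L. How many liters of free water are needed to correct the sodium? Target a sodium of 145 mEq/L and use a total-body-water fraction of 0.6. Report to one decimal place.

TBW = 0.6 · 111 = 66.6 L
Free water deficit = TBW · (Na/145 − 1)
= 66.6 · (154/145 − 1)
= 66.6 · 0.0621
= 4.14 L

4.1 L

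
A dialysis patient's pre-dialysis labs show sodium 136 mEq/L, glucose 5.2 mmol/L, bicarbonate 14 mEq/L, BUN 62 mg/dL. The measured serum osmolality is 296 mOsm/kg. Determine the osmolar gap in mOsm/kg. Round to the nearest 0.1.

-3.3 mOsm/kg

Calculated osmolality = 2·Na + glucose + BUN/2.8
= 2·136 + 5.2 + 62/2.8
= 272 + 5.20 + 22.14
= 299.34 mOsm/kg ≈ 299.3 mOsm/kg
Osmolar gap = measured − calculated = 296 − 299.3 = -3.3 mOsm/kg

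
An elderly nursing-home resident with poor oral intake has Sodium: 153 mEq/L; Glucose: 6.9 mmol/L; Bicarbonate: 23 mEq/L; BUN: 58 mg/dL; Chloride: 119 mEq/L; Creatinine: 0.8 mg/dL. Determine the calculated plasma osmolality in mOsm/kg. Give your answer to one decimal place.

Calculated osmolality = 2·Na + glucose + BUN/2.8
= 2·153 + 6.9 + 58/2.8
= 306 + 6.90 + 20.71
= 333.61 mOsm/kg

333.6 mOsm/kg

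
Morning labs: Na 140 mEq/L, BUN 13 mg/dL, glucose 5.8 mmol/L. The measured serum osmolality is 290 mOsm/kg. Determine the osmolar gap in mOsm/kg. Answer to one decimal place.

Calculated osmolality = 2·Na + glucose + BUN/2.8
= 2·140 + 5.8 + 13/2.8
= 280 + 5.80 + 4.64
= 290.44 mOsm/kg ≈ 290.4 mOsm/kg
Osmolar gap = measured − calculated = 290 − 290.4 = -0.4 mOsm/kg

-0.4 mOsm/kg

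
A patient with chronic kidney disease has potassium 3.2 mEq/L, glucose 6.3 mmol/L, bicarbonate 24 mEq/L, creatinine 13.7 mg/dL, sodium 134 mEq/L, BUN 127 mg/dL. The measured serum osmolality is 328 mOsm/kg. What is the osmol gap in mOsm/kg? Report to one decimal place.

Calculated osmolality = 2·Na + glucose + BUN/2.8
= 2·134 + 6.3 + 127/2.8
= 268 + 6.30 + 45.36
= 319.66 mOsm/kg ≈ 319.7 mOsm/kg
Osmolar gap = measured − calculated = 328 − 319.7 = 8.3 mOsm/kg

8.3 mOsm/kg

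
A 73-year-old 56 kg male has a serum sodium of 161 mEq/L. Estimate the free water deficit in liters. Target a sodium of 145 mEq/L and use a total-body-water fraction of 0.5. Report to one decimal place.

3.1 L

TBW = 0.5 · 56 = 28 L
Free water deficit = TBW · (Na/145 − 1)
= 28 · (161/145 − 1)
= 28 · 0.1103
= 3.09 L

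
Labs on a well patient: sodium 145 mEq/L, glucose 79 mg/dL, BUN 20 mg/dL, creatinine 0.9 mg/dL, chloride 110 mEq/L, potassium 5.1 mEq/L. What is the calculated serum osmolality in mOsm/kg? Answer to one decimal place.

301.5 mOsm/kg

Calculated osmolality = 2·Na + glucose/18 + BUN/2.8
= 2·145 + 79/18 + 20/2.8
= 290 + 4.39 + 7.14
= 301.53 mOsm/kg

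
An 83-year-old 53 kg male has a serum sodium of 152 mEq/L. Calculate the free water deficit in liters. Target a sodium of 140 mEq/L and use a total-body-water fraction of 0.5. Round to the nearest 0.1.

TBW = 0.5 · 53 = 26.5 L
Free water deficit = TBW · (Na/140 − 1)
= 26.5 · (152/140 − 1)
= 26.5 · 0.0857
= 2.27 L

2.3 L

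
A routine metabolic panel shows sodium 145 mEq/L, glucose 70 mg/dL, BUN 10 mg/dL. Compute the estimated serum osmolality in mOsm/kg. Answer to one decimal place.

297.5 mOsm/kg

Calculated osmolality = 2·Na + glucose/18 + BUN/2.8
= 2·145 + 70/18 + 10/2.8
= 290 + 3.89 + 3.57
= 297.46 mOsm/kg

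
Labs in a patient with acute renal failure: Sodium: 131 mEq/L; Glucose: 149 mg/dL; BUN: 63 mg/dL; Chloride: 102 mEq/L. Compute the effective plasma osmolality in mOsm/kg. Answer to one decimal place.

Effective osmolality excludes urea (freely permeant across cell membranes):
2·Na + glucose/18
= 2·131 + 149/18
= 262 + 8.28
= 270.28 mOsm/kg

270.3 mOsm/kg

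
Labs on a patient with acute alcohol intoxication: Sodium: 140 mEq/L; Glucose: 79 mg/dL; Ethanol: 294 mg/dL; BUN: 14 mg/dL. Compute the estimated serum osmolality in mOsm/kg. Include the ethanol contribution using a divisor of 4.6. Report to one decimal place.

Calculated osmolality = 2·Na + glucose/18 + BUN/2.8 + ethanol/4.6
= 2·140 + 79/18 + 14/2.8 + 294/4.6
= 280 + 4.39 + 5 + 63.91
= 353.3 mOsm/kg

353.3 mOsm/kg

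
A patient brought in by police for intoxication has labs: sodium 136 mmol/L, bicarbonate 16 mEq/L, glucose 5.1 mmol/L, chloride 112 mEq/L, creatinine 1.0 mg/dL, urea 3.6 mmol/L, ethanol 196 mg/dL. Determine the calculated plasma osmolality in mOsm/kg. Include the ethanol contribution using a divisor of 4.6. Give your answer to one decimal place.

323.3 mOsm/kg

Calculated osmolality = 2·Na + glucose + urea + ethanol/4.6
= 2·136 + 5.1 + 3.6 + 196/4.6
= 272 + 5.10 + 3.60 + 42.61
= 323.31 mOsm/kg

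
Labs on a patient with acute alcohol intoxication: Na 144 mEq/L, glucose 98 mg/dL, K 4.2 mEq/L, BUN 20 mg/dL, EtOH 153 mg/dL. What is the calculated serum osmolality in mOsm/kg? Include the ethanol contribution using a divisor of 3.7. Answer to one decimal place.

Calculated osmolality = 2·Na + glucose/18 + BUN/2.8 + ethanol/3.7
= 2·144 + 98/18 + 20/2.8 + 153/3.7
= 288 + 5.44 + 7.14 + 41.35
= 341.93 mOsm/kg

341.9 mOsm/kg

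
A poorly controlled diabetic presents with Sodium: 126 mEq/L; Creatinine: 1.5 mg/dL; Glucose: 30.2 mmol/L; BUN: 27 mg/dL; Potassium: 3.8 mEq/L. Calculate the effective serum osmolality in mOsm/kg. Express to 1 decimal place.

282.2 mOsm/kg

Effective osmolality excludes urea (freely permeant across cell membranes):
2·Na + glucose
= 2·126 + 30.2
= 252 + 30.2
= 282.2 mOsm/kg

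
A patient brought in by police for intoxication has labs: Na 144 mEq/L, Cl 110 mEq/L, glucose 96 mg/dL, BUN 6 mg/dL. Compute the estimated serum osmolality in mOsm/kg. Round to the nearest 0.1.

Calculated osmolality = 2·Na + glucose/18 + BUN/2.8
= 2·144 + 96/18 + 6/2.8
= 288 + 5.33 + 2.14
= 295.47 mOsm/kg

295.5 mOsm/kg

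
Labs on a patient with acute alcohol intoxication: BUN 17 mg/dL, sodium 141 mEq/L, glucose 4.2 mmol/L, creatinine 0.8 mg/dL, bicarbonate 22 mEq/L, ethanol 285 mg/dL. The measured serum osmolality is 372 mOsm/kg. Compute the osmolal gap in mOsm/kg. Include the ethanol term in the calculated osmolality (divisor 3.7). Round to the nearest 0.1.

2.7 mOsm/kg

Calculated osmolality = 2·Na + glucose + BUN/2.8 + ethanol/3.7
= 2·141 + 4.2 + 17/2.8 + 285/3.7
= 282 + 4.20 + 6.07 + 77.03
= 369.3 mOsm/kg ≈ 369.3 mOsm/kg
Osmolar gap = measured − calculated = 372 − 369.3 = 2.7 mOsm/kg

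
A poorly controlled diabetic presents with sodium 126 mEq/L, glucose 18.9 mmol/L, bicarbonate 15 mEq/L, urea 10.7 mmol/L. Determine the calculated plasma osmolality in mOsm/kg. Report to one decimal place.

Calculated osmolality = 2·Na + glucose + urea
= 2·126 + 18.9 + 10.7
= 252 + 18.90 + 10.70
= 281.6 mOsm/kg

281.6 mOsm/kg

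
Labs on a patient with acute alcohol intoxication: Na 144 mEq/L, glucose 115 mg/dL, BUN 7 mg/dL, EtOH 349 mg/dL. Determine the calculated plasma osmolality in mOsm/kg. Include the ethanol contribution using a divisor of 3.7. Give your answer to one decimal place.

391.2 mOsm/kg

Calculated osmolality = 2·Na + glucose/18 + BUN/2.8 + ethanol/3.7
= 2·144 + 115/18 + 7/2.8 + 349/3.7
= 288 + 6.39 + 2.50 + 94.32
= 391.21 mOsm/kg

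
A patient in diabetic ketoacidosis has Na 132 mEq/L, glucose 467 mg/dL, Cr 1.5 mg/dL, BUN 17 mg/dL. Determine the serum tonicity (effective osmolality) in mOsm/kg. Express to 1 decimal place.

Effective osmolality excludes urea (freely permeant across cell membranes):
2·Na + glucose/18
= 2·132 + 467/18
= 264 + 25.94
= 289.94 mOsm/kg

289.9 mOsm/kg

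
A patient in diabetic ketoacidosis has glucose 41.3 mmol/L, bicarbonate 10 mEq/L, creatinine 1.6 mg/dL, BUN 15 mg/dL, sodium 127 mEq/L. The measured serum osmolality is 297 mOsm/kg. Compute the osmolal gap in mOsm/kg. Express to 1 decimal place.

Calculated osmolality = 2·Na + glucose + BUN/2.8
= 2·127 + 41.3 + 15/2.8
= 254 + 41.30 + 5.36
= 300.66 mOsm/kg ≈ 300.7 mOsm/kg
Osmolar gap = measured − calculated = 297 − 300.7 = -3.7 mOsm/kg

-3.7 mOsm/kg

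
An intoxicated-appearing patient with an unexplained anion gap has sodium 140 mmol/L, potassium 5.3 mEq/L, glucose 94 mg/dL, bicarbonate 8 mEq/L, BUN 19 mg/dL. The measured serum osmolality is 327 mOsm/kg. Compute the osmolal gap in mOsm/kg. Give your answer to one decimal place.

35.0 mOsm/kg

Calculated osmolality = 2·Na + glucose/18 + BUN/2.8
= 2·140 + 94/18 + 19/2.8
= 280 + 5.22 + 6.79
= 292.01 mOsm/kg ≈ 292.0 mOsm/kg
Osmolar gap = measured − calculated = 327 − 292.0 = 35.0 mOsm/kg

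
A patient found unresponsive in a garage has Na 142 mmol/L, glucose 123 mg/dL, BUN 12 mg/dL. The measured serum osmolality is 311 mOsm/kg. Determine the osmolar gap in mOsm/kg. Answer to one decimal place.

15.9 mOsm/kg

Calculated osmolality = 2·Na + glucose/18 + BUN/2.8
= 2·142 + 123/18 + 12/2.8
= 284 + 6.83 + 4.29
= 295.12 mOsm/kg ≈ 295.1 mOsm/kg
Osmolar gap = measured − calculated = 311 − 295.1 = 15.9 mOsm/kg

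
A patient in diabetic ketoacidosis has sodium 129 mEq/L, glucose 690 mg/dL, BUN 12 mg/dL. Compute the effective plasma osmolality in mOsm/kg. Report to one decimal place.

Effective osmolality excludes urea (freely permeant across cell membranes):
2·Na + glucose/18
= 2·129 + 690/18
= 258 + 38.33
= 296.33 mOsm/kg

296.3 mOsm/kg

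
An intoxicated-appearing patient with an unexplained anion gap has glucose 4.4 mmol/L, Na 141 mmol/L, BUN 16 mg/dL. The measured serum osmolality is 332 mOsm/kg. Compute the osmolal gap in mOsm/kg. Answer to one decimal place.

Calculated osmolality = 2·Na + glucose + BUN/2.8
= 2·141 + 4.4 + 16/2.8
= 282 + 4.40 + 5.71
= 292.11 mOsm/kg ≈ 292.1 mOsm/kg
Osmolar gap = measured − calculated = 332 − 292.1 = 39.9 mOsm/kg

39.9 mOsm/kg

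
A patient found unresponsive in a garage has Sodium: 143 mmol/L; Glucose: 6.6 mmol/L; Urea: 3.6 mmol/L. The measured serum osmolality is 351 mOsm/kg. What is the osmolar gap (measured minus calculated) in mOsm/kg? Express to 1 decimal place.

54.8 mOsm/kg

Calculated osmolality = 2·Na + glucose + urea
= 2·143 + 6.6 + 3.6
= 286 + 6.60 + 3.60
= 296.2 mOsm/kg ≈ 296.2 mOsm/kg
Osmolar gap = measured − calculated = 351 − 296.2 = 54.8 mOsm/kg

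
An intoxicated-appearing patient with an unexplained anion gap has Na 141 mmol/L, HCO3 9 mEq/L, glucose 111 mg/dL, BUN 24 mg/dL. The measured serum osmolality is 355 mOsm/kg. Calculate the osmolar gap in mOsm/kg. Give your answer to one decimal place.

Calculated osmolality = 2·Na + glucose/18 + BUN/2.8
= 2·141 + 111/18 + 24/2.8
= 282 + 6.17 + 8.57
= 296.74 mOsm/kg ≈ 296.7 mOsm/kg
Osmolar gap = measured − calculated = 355 − 296.7 = 58.3 mOsm/kg

58.3 mOsm/kg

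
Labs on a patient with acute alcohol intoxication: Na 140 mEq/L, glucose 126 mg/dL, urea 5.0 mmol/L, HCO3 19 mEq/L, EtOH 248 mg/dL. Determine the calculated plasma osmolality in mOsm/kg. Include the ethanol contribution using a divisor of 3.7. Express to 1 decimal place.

Calculated osmolality = 2·Na + glucose/18 + urea + ethanol/3.7
= 2·140 + 126/18 + 5 + 248/3.7
= 280 + 7 + 5 + 67.03
= 359.03 mOsm/kg

359.0 mOsm/kg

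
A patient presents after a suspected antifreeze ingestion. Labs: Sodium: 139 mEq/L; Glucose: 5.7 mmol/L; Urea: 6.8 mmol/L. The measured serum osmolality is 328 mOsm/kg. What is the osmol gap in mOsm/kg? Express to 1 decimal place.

37.5 mOsm/kg

Calculated osmolality = 2·Na + glucose + urea
= 2·139 + 5.7 + 6.8
= 278 + 5.70 + 6.80
= 290.5 mOsm/kg ≈ 290.5 mOsm/kg
Osmolar gap = measured − calculated = 328 − 290.5 = 37.5 mOsm/kg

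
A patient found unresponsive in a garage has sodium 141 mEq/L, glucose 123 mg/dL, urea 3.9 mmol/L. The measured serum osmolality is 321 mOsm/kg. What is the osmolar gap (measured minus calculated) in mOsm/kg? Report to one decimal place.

28.3 mOsm/kg

Calculated osmolality = 2·Na + glucose/18 + urea
= 2·141 + 123/18 + 3.9
= 282 + 6.83 + 3.90
= 292.73 mOsm/kg ≈ 292.7 mOsm/kg
Osmolar gap = measured − calculated = 321 − 292.7 = 28.3 mOsm/kg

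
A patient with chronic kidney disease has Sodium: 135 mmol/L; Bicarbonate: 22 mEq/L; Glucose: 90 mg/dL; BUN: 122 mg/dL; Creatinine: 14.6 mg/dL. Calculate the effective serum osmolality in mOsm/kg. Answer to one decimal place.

275.0 mOsm/kg

Effective osmolality excludes urea (freely permeant across cell membranes):
2·Na + glucose/18
= 2·135 + 90/18
= 270 + 5
= 275 mOsm/kg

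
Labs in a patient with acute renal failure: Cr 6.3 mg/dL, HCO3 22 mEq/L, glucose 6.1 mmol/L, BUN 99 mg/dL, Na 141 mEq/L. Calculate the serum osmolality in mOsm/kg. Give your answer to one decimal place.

323.5 mOsm/kg

Calculated osmolality = 2·Na + glucose + BUN/2.8
= 2·141 + 6.1 + 99/2.8
= 282 + 6.10 + 35.36
= 323.46 mOsm/kg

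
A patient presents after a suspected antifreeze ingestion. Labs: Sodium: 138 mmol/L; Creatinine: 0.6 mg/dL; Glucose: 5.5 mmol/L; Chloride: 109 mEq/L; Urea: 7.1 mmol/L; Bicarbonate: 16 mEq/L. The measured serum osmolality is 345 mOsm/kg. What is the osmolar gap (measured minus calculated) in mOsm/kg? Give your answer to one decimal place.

56.4 mOsm/kg

Calculated osmolality = 2·Na + glucose + urea
= 2·138 + 5.5 + 7.1
= 276 + 5.50 + 7.10
= 288.6 mOsm/kg ≈ 288.6 mOsm/kg
Osmolar gap = measured − calculated = 345 − 288.6 = 56.4 mOsm/kg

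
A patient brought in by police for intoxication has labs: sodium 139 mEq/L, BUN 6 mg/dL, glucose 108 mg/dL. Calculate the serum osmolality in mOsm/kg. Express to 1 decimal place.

Calculated osmolality = 2·Na + glucose/18 + BUN/2.8
= 2·139 + 108/18 + 6/2.8
= 278 + 6 + 2.14
= 286.14 mOsm/kg

286.1 mOsm/kg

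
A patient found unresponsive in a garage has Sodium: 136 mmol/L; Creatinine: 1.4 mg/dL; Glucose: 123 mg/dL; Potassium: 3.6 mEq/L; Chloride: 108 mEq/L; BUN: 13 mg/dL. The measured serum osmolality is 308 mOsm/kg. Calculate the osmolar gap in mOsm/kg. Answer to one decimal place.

Calculated osmolality = 2·Na + glucose/18 + BUN/2.8
= 2·136 + 123/18 + 13/2.8
= 272 + 6.83 + 4.64
= 283.47 mOsm/kg ≈ 283.5 mOsm/kg
Osmolar gap = measured − calculated = 308 − 283.5 = 24.5 mOsm/kg

24.5 mOsm/kg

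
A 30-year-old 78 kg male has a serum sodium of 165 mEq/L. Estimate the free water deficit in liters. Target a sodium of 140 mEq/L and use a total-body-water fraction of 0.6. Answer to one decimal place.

TBW = 0.6 · 78 = 46.8 L
Free water deficit = TBW · (Na/140 − 1)
= 46.8 · (165/140 − 1)
= 46.8 · 0.1786
= 8.36 L

8.4 L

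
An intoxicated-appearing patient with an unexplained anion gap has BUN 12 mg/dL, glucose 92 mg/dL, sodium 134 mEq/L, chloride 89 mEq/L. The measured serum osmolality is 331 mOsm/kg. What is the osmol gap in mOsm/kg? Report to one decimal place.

53.6 mOsm/kg

Calculated osmolality = 2·Na + glucose/18 + BUN/2.8
= 2·134 + 92/18 + 12/2.8
= 268 + 5.11 + 4.29
= 277.4 mOsm/kg ≈ 277.4 mOsm/kg
Osmolar gap = measured − calculated = 331 − 277.4 = 53.6 mOsm/kg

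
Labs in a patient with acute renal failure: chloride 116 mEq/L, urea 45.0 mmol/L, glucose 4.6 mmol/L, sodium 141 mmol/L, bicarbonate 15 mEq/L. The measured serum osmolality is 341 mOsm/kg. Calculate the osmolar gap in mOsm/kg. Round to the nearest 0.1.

Calculated osmolality = 2·Na + glucose + urea
= 2·141 + 4.6 + 45
= 282 + 4.60 + 45
= 331.6 mOsm/kg ≈ 331.6 mOsm/kg
Osmolar gap = measured − calculated = 341 − 331.6 = 9.4 mOsm/kg

9.4 mOsm/kg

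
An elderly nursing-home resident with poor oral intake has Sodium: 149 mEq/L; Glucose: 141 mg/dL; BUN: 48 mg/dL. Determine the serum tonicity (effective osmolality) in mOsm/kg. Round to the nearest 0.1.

Effective osmolality excludes urea (freely permeant across cell membranes):
2·Na + glucose/18
= 2·149 + 141/18
= 298 + 7.83
= 305.83 mOsm/kg

305.8 mOsm/kg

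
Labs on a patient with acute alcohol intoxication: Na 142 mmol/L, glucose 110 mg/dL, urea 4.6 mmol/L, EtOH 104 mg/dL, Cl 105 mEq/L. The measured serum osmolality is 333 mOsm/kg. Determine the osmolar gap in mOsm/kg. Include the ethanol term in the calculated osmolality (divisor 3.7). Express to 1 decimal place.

10.2 mOsm/kg

Calculated osmolality = 2·Na + glucose/18 + urea + ethanol/3.7
= 2·142 + 110/18 + 4.6 + 104/3.7
= 284 + 6.11 + 4.60 + 28.11
= 322.82 mOsm/kg ≈ 322.8 mOsm/kg
Osmolar gap = measured − calculated = 333 − 322.8 = 10.2 mOsm/kg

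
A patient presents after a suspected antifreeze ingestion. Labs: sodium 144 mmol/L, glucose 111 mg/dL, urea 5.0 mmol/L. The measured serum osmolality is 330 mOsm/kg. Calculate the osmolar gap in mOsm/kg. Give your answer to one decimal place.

30.8 mOsm/kg

Calculated osmolality = 2·Na + glucose/18 + urea
= 2·144 + 111/18 + 5
= 288 + 6.17 + 5
= 299.17 mOsm/kg ≈ 299.2 mOsm/kg
Osmolar gap = measured − calculated = 330 − 299.2 = 30.8 mOsm/kg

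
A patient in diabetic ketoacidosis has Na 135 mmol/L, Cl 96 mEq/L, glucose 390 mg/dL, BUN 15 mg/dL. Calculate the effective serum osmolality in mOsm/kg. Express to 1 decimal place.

Effective osmolality excludes urea (freely permeant across cell membranes):
2·Na + glucose/18
= 2·135 + 390/18
= 270 + 21.67
= 291.67 mOsm/kg

291.7 mOsm/kg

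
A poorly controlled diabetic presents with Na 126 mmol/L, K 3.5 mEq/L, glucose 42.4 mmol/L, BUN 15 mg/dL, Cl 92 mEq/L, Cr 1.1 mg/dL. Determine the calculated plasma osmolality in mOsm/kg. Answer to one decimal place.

Calculated osmolality = 2·Na + glucose + BUN/2.8
= 2·126 + 42.4 + 15/2.8
= 252 + 42.40 + 5.36
= 299.76 mOsm/kg

299.8 mOsm/kg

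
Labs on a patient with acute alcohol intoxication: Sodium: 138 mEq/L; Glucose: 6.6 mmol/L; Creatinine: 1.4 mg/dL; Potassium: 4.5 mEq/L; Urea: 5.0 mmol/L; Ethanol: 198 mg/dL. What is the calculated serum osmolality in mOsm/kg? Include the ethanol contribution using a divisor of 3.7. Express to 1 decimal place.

341.1 mOsm/kg

Calculated osmolality = 2·Na + glucose + urea + ethanol/3.7
= 2·138 + 6.6 + 5 + 198/3.7
= 276 + 6.60 + 5 + 53.51
= 341.11 mOsm/kg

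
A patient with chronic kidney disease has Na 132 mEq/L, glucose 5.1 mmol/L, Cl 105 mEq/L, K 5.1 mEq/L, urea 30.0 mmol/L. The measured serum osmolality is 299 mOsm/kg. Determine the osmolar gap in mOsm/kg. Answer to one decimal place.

Calculated osmolality = 2·Na + glucose + urea
= 2·132 + 5.1 + 30
= 264 + 5.10 + 30
= 299.1 mOsm/kg ≈ 299.1 mOsm/kg
Osmolar gap = measured − calculated = 299 − 299.1 = -0.1 mOsm/kg

-0.1 mOsm/kg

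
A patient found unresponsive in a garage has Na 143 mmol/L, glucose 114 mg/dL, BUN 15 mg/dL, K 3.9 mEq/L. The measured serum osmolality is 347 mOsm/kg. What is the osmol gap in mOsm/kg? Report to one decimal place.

Calculated osmolality = 2·Na + glucose/18 + BUN/2.8
= 2·143 + 114/18 + 15/2.8
= 286 + 6.33 + 5.36
= 297.69 mOsm/kg ≈ 297.7 mOsm/kg
Osmolar gap = measured − calculated = 347 − 297.7 = 49.3 mOsm/kg

49.3 mOsm/kg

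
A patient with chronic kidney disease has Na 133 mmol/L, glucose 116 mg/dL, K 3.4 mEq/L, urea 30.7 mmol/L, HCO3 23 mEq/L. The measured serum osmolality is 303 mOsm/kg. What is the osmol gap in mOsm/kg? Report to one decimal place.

-0.1 mOsm/kg

Calculated osmolality = 2·Na + glucose/18 + urea
= 2·133 + 116/18 + 30.7
= 266 + 6.44 + 30.70
= 303.14 mOsm/kg ≈ 303.1 mOsm/kg
Osmolar gap = measured − calculated = 303 − 303.1 = -0.1 mOsm/kg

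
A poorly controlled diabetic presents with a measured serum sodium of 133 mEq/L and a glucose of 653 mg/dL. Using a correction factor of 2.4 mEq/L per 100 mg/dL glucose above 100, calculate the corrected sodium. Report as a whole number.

Corrected Na = measured Na + 2.4 · (glucose − 100)/100
= 133 + 2.4 · (653 − 100)/100
= 133 + 13.3
= 146.3 mEq/L

146 mEq/L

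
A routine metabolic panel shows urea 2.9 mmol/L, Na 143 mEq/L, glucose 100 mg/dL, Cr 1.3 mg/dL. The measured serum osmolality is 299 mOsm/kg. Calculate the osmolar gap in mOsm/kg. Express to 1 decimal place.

Calculated osmolality = 2·Na + glucose/18 + urea
= 2·143 + 100/18 + 2.9
= 286 + 5.56 + 2.90
= 294.46 mOsm/kg ≈ 294.5 mOsm/kg
Osmolar gap = measured − calculated = 299 − 294.5 = 4.5 mOsm/kg

4.5 mOsm/kg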